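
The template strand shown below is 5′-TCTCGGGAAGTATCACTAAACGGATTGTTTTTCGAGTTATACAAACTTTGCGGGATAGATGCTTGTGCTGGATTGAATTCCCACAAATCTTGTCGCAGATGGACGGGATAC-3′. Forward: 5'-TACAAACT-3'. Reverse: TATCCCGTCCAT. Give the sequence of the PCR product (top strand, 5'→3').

5'-TACAAACTTTGCGGGATAGATGCTTGTGCTGGATTGAATTCCCACAAATCTTGTCGCAGATGGACGGGATA-3'

Forward primer TACAAACT is found on the top strand at positions 40–47.
Reverse complement of the reverse primer: ATGGACGGGATA. This occurs on the top strand at positions 99–110.
The product is the template from position 40 through 110 (71 bp).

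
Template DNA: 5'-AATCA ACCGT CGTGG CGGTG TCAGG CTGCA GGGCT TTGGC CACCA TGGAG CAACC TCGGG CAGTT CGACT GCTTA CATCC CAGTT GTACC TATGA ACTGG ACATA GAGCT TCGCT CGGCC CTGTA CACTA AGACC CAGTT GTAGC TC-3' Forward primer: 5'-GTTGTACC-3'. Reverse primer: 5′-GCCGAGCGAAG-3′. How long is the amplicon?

37 bp

Forward primer GTTGTACC is found on the top strand at positions 83–90.
Taking the reverse complement of GCCGAGCGAAG gives CTTCGCTCGGC, found at positions 109–119 on the template; the primer anneals here to the top strand with its 3' end pointing upstream.
Product length = (reverse-primer end) − (forward-primer start) + 1 = 119 − 83 + 1 = 37 bp.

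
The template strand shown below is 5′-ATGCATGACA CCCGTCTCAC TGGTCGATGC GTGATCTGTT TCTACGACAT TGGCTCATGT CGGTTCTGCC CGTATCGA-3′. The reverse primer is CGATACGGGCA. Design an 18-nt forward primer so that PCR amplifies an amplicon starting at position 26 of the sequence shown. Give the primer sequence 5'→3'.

5'-GATGCGTGATCTGTTTCT-3'

The reverse primer's reverse complement TGCCCGTATCG matches the template at positions 67–77; the product starts at position 26.
The forward primer is identical to the top strand over positions 26–43: GATGCGTGATCTGTTTCT.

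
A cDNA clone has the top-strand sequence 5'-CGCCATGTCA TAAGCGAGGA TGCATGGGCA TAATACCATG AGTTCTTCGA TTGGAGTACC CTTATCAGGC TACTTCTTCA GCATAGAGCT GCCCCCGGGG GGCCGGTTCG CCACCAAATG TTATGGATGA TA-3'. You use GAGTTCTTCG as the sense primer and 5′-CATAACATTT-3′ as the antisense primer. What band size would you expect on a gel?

Forward primer GAGTTCTTCG is found on the top strand at positions 40–49.
The reverse primer's reverse complement is AAATGTTATG, which matches the template at positions 116–125.
The product runs from position 40 to position 125, so its length is 125 − 40 + 1 = 86 bp.

86 bp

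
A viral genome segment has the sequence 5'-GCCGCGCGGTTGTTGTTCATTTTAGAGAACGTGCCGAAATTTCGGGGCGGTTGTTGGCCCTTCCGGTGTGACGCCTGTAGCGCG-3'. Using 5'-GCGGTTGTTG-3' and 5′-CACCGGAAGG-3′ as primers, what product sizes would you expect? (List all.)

The forward primer GCGGTTGTTG matches the top strand at positions 6–15, 47–56.
The reverse primer's reverse complement is CCTTCCGGTG, matching at positions 59–68.
Each forward site pairs with the reverse site to give a product ending at position 68: sizes 63, 22 bp.

63 bp, 22 bp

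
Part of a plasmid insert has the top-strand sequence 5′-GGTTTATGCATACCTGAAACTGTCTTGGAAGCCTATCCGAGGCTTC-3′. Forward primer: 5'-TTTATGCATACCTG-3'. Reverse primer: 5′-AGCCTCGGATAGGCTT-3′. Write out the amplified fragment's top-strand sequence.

5'-TTTATGCATACCTGAAACTGTCTTGGAAGCCTATCCGAGGCT-3'

Forward primer TTTATGCATACCTG is found on the top strand at positions 3–16.
Reverse complement of the reverse primer: AAGCCTATCCGAGGCT. This occurs on the top strand at positions 29–44.
The product is the template from position 3 through 44 (42 bp).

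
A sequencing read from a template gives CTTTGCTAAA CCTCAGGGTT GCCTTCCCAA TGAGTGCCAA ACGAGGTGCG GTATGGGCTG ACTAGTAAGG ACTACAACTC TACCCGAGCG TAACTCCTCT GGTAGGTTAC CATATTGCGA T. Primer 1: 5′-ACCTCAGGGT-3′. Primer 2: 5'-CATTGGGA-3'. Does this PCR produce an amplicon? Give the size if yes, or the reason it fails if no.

Primer 1 (ACCTCAGGGT) matches the top strand at positions 10–19; it acts as a forward primer.
Primer 2's reverse complement is TCCCAATG, matching the top strand at positions 25–32; it acts as a reverse primer.
The 3' ends face each other across positions 10–32, giving a 23 bp product.

Yes — a 23 bp product.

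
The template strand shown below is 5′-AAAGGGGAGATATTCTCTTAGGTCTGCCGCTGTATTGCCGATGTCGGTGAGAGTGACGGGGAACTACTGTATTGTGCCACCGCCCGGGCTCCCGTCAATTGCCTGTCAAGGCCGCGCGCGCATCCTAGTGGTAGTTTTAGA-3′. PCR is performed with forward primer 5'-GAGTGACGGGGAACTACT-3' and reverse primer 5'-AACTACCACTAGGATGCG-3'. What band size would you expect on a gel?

86 bp

The forward primer matches the template at positions 51–68.
Taking the reverse complement of AACTACCACTAGGATGCG gives CGCATCCTAGTGGTAGTT, found at positions 119–136 on the template; the primer anneals here to the top strand with its 3' end pointing upstream.
Amplicon spans positions 51–136: 86 bp.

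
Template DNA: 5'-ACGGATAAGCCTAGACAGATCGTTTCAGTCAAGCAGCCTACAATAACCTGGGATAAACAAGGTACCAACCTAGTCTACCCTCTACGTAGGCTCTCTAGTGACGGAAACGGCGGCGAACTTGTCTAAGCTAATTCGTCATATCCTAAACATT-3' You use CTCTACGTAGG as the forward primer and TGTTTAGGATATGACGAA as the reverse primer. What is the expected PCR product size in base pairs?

70 bp

The forward primer matches the template at positions 80–90.
Reverse complement of the reverse primer: TTCGTCATATCCTAAACA. This occurs on the top strand at positions 132–149.
The product runs from position 80 to position 149, so its length is 149 − 80 + 1 = 70 bp.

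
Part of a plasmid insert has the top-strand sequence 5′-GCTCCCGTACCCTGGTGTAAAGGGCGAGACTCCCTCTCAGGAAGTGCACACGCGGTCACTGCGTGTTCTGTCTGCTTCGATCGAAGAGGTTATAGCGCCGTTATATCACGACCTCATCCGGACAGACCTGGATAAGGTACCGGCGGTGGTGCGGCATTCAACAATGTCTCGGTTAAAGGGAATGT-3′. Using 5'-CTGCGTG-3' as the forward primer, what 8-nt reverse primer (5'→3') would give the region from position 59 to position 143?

5'-CCGGTACC-3'

The product's 3' end on the top strand is position 143.
The reverse primer anneals to the top strand over positions 136–143, i.e. to GGTACCGG.
Its sequence written 5'→3' is the reverse complement: CCGGTACC.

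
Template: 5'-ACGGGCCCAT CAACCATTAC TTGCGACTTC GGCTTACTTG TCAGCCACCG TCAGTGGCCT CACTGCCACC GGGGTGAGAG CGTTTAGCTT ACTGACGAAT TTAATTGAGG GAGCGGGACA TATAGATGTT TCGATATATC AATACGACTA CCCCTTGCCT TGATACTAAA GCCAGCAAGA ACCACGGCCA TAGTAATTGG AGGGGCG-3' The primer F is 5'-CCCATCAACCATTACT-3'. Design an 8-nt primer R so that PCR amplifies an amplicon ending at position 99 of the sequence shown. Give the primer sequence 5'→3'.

5'-TTCGTCAG-3'

The forward primer binds at positions 6–21; the product's 3' end on the top strand is position 99.
The reverse primer anneals to the top strand over positions 92–99, i.e. to CTGACGAA.
Its sequence written 5'→3' is the reverse complement: TTCGTCAG.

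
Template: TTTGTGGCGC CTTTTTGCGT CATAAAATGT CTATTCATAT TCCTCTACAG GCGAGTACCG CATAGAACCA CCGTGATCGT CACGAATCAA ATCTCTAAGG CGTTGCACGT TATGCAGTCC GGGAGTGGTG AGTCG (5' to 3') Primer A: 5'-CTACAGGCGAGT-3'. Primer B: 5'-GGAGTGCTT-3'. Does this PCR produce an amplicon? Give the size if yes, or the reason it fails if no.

No product — primer B has no binding site in the template.

Primer B (GGAGTGCTT) does not match the top strand, and its reverse complement AAGCACTCC does not match either.
With no annealing site for primer B, no amplification occurs.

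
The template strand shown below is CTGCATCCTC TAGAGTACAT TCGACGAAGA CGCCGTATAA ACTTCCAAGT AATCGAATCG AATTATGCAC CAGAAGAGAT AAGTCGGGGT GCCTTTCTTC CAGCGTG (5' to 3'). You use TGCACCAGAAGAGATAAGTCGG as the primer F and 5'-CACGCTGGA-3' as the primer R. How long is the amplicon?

42 bp

Scanning the template, TGCACCAGAAGAGATAAGTCGG occurs at positions 66–87; this primer anneals to the bottom strand there with its 3' end pointing downstream.
Reverse complement of the reverse primer: TCCAGCGTG. This occurs on the top strand at positions 99–107.
The product runs from position 66 to position 107, so its length is 107 − 66 + 1 = 42 bp.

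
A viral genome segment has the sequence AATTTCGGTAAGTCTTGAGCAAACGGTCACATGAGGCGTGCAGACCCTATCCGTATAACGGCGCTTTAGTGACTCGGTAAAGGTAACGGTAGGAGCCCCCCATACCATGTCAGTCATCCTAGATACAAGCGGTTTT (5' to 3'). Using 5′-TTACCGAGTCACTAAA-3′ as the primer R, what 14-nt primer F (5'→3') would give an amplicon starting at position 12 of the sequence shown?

5'-GTCTTGAGCAAACG-3'

The reverse primer's reverse complement TTTAGTGACTCGGTAA matches the template at positions 65–80; the product starts at position 12.
The forward primer is identical to the top strand over positions 12–25: GTCTTGAGCAAACG.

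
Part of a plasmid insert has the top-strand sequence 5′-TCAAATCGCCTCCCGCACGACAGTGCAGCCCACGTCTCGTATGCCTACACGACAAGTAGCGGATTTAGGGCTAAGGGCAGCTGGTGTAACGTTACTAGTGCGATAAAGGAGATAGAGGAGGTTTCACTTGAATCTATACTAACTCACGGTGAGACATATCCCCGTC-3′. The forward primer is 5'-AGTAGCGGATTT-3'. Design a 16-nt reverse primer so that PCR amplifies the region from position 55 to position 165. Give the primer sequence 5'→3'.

The product's 3' end on the top strand is position 165.
The reverse primer anneals to the top strand over positions 150–165, i.e. to TGAGACATATCCCCGT.
Its sequence written 5'→3' is the reverse complement: ACGGGGATATGTCTCA.

5'-ACGGGGATATGTCTCA-3'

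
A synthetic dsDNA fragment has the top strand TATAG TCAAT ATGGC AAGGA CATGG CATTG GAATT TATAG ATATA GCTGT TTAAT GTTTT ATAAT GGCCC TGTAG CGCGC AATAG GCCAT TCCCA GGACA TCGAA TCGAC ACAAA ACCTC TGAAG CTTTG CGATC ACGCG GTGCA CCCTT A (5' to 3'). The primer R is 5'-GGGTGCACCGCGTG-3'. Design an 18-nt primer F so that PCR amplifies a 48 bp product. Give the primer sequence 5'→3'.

5'-TCGAATCGACACAAAACC-3'

The reverse primer's reverse complement CACGCGGTGCACCC matches the template at positions 135–148, so the product ends at position 148.
A 48 bp product then starts at position 148 − 48 + 1 = 101.
The forward primer is identical to the top strand there: TCGAATCGACACAAAACC.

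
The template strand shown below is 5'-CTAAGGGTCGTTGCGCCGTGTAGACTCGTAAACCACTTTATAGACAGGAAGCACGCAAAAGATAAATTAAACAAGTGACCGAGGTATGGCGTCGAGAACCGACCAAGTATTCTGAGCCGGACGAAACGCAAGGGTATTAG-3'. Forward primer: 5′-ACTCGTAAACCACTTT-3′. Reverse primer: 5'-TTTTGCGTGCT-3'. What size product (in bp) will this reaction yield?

37 bp

The forward primer matches the template at positions 24–39.
The reverse primer's reverse complement is AGCACGCAAAA, which matches the template at positions 50–60.
Amplicon spans positions 24–60: 37 bp.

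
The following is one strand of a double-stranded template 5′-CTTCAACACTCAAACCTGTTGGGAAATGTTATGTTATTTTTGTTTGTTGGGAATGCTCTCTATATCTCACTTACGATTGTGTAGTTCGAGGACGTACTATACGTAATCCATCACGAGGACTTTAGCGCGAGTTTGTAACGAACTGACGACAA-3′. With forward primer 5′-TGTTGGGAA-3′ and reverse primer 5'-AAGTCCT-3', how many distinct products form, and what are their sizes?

The forward primer TGTTGGGAA matches the top strand at positions 17–25, 45–53.
The reverse primer's reverse complement is AGGACTT, matching at positions 116–122.
Each forward site pairs with the reverse site to give a product ending at position 122: sizes 106, 78 bp.

Two products: 106 bp, 78 bp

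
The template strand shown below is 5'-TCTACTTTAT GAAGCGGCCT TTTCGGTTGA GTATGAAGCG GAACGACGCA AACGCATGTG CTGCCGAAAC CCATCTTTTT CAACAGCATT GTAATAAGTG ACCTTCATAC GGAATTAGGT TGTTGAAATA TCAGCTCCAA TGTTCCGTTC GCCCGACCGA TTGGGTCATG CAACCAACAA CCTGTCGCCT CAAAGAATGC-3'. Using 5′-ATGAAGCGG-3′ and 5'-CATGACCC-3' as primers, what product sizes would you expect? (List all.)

The forward primer ATGAAGCGG matches the top strand at positions 9–17, 33–41.
The reverse primer's reverse complement is GGGTCATG, matching at positions 163–170.
Each forward site pairs with the reverse site to give a product ending at position 170: sizes 162, 138 bp.

162 bp, 138 bp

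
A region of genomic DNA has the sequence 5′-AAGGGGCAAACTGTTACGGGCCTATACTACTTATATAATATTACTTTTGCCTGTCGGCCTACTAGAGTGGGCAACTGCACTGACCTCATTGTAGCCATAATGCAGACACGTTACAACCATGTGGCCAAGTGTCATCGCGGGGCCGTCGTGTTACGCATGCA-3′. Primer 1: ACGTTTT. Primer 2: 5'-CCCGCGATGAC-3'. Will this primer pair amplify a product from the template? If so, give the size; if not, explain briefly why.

Primer 1 (ACGTTTT) does not match the top strand, and its reverse complement AAAACGT does not match either.
With no annealing site for primer 1, no amplification occurs.

No product — primer 1 has no binding site in the template.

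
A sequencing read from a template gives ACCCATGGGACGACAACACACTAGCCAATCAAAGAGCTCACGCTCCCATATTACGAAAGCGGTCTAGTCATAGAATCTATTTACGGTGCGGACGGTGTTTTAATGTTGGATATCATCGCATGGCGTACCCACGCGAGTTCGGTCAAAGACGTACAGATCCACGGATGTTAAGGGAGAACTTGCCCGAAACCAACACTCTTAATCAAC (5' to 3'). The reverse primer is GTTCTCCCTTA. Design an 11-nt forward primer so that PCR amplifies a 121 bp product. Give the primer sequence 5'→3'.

The reverse primer's reverse complement TAAGGGAGAAC matches the template at positions 169–179, so the product ends at position 179.
A 121 bp product then starts at position 179 − 121 + 1 = 59.
The forward primer is identical to the top strand there: GCGGTCTAGTC.

5'-GCGGTCTAGTC-3'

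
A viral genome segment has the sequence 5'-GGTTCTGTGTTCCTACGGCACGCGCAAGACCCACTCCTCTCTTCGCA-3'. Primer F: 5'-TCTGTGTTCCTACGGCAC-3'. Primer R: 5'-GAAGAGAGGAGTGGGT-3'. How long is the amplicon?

The forward primer matches the template at positions 4–21.
The reverse primer's reverse complement is ACCCACTCCTCTCTTC, which matches the template at positions 29–44.
Amplicon spans positions 4–44: 41 bp.

41 bp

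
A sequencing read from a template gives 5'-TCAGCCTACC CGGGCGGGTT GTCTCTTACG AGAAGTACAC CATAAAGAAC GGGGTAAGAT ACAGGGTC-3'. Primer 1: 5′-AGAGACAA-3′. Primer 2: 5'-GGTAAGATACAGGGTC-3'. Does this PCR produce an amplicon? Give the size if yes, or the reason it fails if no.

Primer 1 (AGAGACAA) has reverse complement TTGTCTCT, which matches the top strand at positions 19–26; primer 1 anneals to the top strand there with its 3' end pointing upstream toward position 19.
Primer 2 (GGTAAGATACAGGGTC) matches the top strand directly at positions 53–68; it anneals to the bottom strand with its 3' end pointing downstream toward position 68.
The 3' ends diverge (primer 1 extends toward position 1, primer 2 toward position 68), so the primers never converge on a shared product.

No product — the primers' 3' ends point away from each other.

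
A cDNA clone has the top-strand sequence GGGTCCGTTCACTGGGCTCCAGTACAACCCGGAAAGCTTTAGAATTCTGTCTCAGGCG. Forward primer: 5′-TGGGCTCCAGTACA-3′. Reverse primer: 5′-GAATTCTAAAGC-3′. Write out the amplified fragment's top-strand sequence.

Forward primer TGGGCTCCAGTACA is found on the top strand at positions 13–26.
Taking the reverse complement of GAATTCTAAAGC gives GCTTTAGAATTC, found at positions 36–47 on the template; the primer anneals here to the top strand with its 3' end pointing upstream.
The product is the template from position 13 through 47 (35 bp).

5'-TGGGCTCCAGTACAACCCGGAAAGCTTTAGAATTC-3'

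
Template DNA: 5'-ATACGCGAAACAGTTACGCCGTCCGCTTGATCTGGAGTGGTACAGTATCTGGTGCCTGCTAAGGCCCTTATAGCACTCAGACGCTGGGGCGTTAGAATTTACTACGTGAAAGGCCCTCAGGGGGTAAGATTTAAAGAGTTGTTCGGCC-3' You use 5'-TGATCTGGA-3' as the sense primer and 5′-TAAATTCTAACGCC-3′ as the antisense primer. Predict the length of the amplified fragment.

74 bp

Scanning the template, TGATCTGGA occurs at positions 28–36; this primer anneals to the bottom strand there with its 3' end pointing downstream.
Taking the reverse complement of TAAATTCTAACGCC gives GGCGTTAGAATTTA, found at positions 88–101 on the template; the primer anneals here to the top strand with its 3' end pointing upstream.
Amplicon spans positions 28–101: 74 bp.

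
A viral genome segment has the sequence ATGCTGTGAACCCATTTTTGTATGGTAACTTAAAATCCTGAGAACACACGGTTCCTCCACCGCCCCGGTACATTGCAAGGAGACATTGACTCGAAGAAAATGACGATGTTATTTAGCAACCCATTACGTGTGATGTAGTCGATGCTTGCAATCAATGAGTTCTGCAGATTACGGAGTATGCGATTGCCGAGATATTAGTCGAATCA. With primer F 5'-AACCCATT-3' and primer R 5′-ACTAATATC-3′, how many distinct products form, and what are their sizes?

The forward primer AACCCATT matches the top strand at positions 9–16, 118–125.
The reverse primer's reverse complement is GATATTAGT, matching at positions 191–199.
Each forward site pairs with the reverse site to give a product ending at position 199: sizes 191, 82 bp.

Two products: 191 bp, 82 bp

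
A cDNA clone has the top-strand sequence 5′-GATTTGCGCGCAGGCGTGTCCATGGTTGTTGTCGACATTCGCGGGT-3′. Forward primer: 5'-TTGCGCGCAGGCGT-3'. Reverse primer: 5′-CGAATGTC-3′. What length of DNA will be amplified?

38 bp

Forward primer TTGCGCGCAGGCGT is found on the top strand at positions 4–17.
Reverse complement of the reverse primer: GACATTCG. This occurs on the top strand at positions 34–41.
Amplicon spans positions 4–41: 38 bp.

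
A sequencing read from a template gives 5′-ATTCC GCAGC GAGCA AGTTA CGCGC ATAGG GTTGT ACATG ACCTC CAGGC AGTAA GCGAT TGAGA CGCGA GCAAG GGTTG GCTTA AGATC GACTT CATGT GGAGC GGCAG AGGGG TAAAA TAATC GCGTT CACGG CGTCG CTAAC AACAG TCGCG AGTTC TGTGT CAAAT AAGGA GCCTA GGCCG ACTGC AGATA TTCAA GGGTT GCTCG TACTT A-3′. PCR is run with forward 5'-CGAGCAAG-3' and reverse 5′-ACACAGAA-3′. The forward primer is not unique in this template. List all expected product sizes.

The forward primer CGAGCAAG matches the top strand at positions 10–17, 68–75.
The reverse primer's reverse complement is TTCTGTGT, matching at positions 158–165.
Each forward site pairs with the reverse site to give a product ending at position 165: sizes 156, 98 bp.

156 bp, 98 bp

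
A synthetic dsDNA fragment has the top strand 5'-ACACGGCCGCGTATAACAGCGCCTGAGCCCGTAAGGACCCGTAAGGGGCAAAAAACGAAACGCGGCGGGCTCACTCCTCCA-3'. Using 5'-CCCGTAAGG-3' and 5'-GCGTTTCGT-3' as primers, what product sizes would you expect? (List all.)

36 bp, 26 bp

The forward primer CCCGTAAGG matches the top strand at positions 28–36, 38–46.
The reverse primer's reverse complement is ACGAAACGC, matching at positions 55–63.
Each forward site pairs with the reverse site to give a product ending at position 63: sizes 36, 26 bp.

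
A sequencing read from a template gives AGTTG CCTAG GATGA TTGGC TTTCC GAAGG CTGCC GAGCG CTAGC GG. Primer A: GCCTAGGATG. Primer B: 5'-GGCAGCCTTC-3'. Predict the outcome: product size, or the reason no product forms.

Primer A (GCCTAGGATG) matches the top strand at positions 5–14; it acts as a forward primer.
Primer B's reverse complement is GAAGGCTGCC, matching the top strand at positions 26–35; it acts as a reverse primer.
The 3' ends face each other across positions 5–35, giving a 31 bp product.

Yes — a 31 bp product.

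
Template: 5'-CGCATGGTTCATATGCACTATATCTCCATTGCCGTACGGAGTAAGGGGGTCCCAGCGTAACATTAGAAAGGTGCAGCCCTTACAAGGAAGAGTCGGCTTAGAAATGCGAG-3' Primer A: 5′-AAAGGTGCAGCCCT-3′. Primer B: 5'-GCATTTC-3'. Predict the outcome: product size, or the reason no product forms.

Primer A (AAAGGTGCAGCCCT) matches the top strand at positions 67–80; it acts as a forward primer.
Primer B's reverse complement is GAAATGC, matching the top strand at positions 101–107; it acts as a reverse primer.
The 3' ends face each other across positions 67–107, giving a 41 bp product.

Yes — a 41 bp product.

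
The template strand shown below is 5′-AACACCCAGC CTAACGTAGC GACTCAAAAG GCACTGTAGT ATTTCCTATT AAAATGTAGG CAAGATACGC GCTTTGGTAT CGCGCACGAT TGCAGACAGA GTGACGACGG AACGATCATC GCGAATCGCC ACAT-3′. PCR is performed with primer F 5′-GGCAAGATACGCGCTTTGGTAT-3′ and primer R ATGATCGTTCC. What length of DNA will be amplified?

Forward primer GGCAAGATACGCGCTTTGGTAT is found on the top strand at positions 59–80.
Reverse complement of the reverse primer: GGAACGATCAT. This occurs on the top strand at positions 109–119.
Product length = (reverse-primer end) − (forward-primer start) + 1 = 119 − 59 + 1 = 61 bp.

61 bp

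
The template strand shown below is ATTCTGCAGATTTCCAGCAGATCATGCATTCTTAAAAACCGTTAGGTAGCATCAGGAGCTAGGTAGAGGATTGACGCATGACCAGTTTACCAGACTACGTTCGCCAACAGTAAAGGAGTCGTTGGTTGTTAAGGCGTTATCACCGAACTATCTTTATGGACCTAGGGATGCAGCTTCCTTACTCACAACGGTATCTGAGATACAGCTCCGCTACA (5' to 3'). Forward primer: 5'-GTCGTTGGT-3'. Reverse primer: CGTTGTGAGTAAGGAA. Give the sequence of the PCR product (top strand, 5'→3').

5'-GTCGTTGGTTGTTAAGGCGTTATCACCGAACTATCTTTATGGACCTAGGGATGCAGCTTCCTTACTCACAACG-3'

Forward primer GTCGTTGGT is found on the top strand at positions 118–126.
Taking the reverse complement of CGTTGTGAGTAAGGAA gives TTCCTTACTCACAACG, found at positions 175–190 on the template; the primer anneals here to the top strand with its 3' end pointing upstream.
The product is the template from position 118 through 190 (73 bp).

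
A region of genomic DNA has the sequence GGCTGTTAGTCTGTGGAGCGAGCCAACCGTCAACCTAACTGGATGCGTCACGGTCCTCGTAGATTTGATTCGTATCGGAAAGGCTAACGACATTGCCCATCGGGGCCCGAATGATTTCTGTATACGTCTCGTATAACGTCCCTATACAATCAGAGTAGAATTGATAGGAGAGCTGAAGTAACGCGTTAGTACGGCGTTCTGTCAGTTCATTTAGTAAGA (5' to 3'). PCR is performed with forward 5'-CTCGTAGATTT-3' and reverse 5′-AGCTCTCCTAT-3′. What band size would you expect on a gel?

Forward primer CTCGTAGATTT is found on the top strand at positions 56–66.
Taking the reverse complement of AGCTCTCCTAT gives ATAGGAGAGCT, found at positions 164–174 on the template; the primer anneals here to the top strand with its 3' end pointing upstream.
Product length = (reverse-primer end) − (forward-primer start) + 1 = 174 − 56 + 1 = 119 bp.

119 bp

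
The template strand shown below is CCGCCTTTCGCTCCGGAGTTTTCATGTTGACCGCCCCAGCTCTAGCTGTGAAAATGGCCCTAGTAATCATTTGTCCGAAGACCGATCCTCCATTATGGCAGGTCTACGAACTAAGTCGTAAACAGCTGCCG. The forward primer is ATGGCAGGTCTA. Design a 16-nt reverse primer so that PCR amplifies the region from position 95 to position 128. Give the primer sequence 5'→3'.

5'-CAGCTGTTTACGACTT-3'

The product's 3' end on the top strand is position 128.
The reverse primer anneals to the top strand over positions 113–128, i.e. to AAGTCGTAAACAGCTG.
Its sequence written 5'→3' is the reverse complement: CAGCTGTTTACGACTT.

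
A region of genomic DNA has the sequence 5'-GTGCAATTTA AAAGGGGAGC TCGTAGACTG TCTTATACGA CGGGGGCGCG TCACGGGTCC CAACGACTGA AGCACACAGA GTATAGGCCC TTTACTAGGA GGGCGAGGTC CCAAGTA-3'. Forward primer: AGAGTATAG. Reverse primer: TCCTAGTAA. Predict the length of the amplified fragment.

The forward primer matches the template at positions 78–86.
Taking the reverse complement of TCCTAGTAA gives TTACTAGGA, found at positions 92–100 on the template; the primer anneals here to the top strand with its 3' end pointing upstream.
Product length = (reverse-primer end) − (forward-primer start) + 1 = 100 − 78 + 1 = 23 bp.

23 bp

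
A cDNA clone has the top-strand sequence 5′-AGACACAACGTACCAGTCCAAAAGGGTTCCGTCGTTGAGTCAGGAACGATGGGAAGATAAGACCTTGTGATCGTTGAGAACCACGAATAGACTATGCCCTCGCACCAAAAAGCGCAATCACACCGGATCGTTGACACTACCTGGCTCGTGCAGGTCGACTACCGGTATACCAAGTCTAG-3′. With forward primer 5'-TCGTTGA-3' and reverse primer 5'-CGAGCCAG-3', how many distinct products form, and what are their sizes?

Three products: 117 bp, 78 bp, 21 bp

The forward primer TCGTTGA matches the top strand at positions 32–38, 71–77, 128–134.
The reverse primer's reverse complement is CTGGCTCG, matching at positions 141–148.
Each forward site pairs with the reverse site to give a product ending at position 148: sizes 117, 78, 21 bp.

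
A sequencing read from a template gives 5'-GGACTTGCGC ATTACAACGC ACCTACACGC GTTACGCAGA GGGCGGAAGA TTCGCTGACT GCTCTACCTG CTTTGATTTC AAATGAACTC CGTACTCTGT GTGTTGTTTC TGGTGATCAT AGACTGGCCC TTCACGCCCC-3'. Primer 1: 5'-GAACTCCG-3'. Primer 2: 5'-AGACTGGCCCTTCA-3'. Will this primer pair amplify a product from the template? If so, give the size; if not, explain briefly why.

No product — both primers anneal to the same strand and extend in the same direction.

Primer 1 (GAACTCCG) matches the top strand at positions 85–92 (3' end points downstream).
Primer 2 (AGACTGGCCCTTCA) also matches the top strand directly, at positions 121–134 — its reverse complement TGAAGGGCCAGTCT is not present.
Both primers anneal to the bottom strand with 3' ends pointing the same way, so neither can prime synthesis back toward the other.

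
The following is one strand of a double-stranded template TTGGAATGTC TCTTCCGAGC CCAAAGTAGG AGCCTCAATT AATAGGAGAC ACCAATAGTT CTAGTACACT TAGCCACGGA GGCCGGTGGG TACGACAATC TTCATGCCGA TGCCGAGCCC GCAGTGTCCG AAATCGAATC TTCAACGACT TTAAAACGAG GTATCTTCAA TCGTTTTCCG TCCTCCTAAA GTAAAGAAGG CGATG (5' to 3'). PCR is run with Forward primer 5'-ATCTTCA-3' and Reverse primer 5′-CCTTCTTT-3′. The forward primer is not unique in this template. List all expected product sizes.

The forward primer ATCTTCA matches the top strand at positions 98–104, 138–144, 163–169.
The reverse primer's reverse complement is AAAGAAGG, matching at positions 193–200.
Each forward site pairs with the reverse site to give a product ending at position 200: sizes 103, 63, 38 bp.

103 bp, 63 bp, 38 bp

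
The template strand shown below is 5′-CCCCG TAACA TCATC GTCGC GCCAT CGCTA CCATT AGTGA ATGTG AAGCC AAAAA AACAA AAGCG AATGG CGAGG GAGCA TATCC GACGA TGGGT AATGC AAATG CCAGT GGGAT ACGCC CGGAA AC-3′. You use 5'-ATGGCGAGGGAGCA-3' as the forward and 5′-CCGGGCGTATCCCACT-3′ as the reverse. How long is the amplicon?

Forward primer ATGGCGAGGGAGCA is found on the top strand at positions 67–80.
The reverse primer's reverse complement is AGTGGGATACGCCCGG, which matches the template at positions 108–123.
The product runs from position 67 to position 123, so its length is 123 − 67 + 1 = 57 bp.

57 bp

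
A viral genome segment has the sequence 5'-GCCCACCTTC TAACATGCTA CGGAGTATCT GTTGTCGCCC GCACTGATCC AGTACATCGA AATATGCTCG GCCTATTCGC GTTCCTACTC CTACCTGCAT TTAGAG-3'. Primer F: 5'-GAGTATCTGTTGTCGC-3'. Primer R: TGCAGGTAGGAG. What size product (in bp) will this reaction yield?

77 bp

Forward primer GAGTATCTGTTGTCGC is found on the top strand at positions 23–38.
Reverse complement of the reverse primer: CTCCTACCTGCA. This occurs on the top strand at positions 88–99.
The product runs from position 23 to position 99, so its length is 99 − 23 + 1 = 77 bp.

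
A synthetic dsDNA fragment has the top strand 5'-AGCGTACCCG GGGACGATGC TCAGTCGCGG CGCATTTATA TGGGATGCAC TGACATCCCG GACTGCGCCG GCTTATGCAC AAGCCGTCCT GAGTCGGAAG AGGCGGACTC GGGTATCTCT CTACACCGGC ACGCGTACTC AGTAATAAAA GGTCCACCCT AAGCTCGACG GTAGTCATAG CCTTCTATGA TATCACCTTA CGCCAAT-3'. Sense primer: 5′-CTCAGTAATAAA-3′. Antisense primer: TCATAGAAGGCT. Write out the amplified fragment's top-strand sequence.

Scanning the template, CTCAGTAATAAA occurs at positions 138–149; this primer anneals to the bottom strand there with its 3' end pointing downstream.
Reverse complement of the reverse primer: AGCCTTCTATGA. This occurs on the top strand at positions 179–190.
The product is the template from position 138 through 190 (53 bp).

5'-CTCAGTAATAAAAGGTCCACCCTAAGCTCGACGGTAGTCATAGCCTTCTATGA-3'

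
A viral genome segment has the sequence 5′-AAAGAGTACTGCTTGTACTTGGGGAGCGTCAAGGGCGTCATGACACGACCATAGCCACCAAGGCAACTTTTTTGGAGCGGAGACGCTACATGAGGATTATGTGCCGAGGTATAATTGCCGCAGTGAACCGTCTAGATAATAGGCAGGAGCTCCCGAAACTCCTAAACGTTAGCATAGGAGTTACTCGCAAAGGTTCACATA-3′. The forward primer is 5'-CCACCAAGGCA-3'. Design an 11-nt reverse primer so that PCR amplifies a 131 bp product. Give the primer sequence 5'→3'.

The forward primer binds at positions 55–65, so a 131 bp product ends at position 55 + 131 − 1 = 185.
The reverse primer anneals to the top strand over positions 175–185, i.e. to TAGGAGTTACT.
Its sequence written 5'→3' is the reverse complement: AGTAACTCCTA.

5'-AGTAACTCCTA-3'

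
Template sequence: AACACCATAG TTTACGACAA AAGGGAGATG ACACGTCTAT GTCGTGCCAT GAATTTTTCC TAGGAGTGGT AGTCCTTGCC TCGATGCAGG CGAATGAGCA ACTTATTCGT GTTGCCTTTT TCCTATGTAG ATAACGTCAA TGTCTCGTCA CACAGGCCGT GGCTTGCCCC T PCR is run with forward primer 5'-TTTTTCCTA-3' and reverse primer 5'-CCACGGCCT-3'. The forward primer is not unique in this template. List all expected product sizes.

The forward primer TTTTTCCTA matches the top strand at positions 54–62, 117–125.
The reverse primer's reverse complement is AGGCCGTGG, matching at positions 154–162.
Each forward site pairs with the reverse site to give a product ending at position 162: sizes 109, 46 bp.

109 bp, 46 bp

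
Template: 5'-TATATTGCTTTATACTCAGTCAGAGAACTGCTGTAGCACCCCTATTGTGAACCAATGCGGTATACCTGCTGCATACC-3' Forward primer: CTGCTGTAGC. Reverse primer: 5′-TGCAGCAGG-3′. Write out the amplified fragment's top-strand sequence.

Forward primer CTGCTGTAGC is found on the top strand at positions 28–37.
Reverse complement of the reverse primer: CCTGCTGCA. This occurs on the top strand at positions 65–73.
The product is the template from position 28 through 73 (46 bp).

5'-CTGCTGTAGCACCCCTATTGTGAACCAATGCGGTATACCTGCTGCA-3'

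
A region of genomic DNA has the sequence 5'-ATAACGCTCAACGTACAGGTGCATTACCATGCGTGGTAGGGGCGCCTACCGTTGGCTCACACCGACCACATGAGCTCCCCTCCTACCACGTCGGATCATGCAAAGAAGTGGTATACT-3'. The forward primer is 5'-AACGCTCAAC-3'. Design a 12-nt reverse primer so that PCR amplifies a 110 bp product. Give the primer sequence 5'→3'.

5'-ACCACTTCTTTG-3'

The forward primer binds at positions 3–12, so a 110 bp product ends at position 3 + 110 − 1 = 112.
The reverse primer anneals to the top strand over positions 101–112, i.e. to CAAAGAAGTGGT.
Its sequence written 5'→3' is the reverse complement: ACCACTTCTTTG.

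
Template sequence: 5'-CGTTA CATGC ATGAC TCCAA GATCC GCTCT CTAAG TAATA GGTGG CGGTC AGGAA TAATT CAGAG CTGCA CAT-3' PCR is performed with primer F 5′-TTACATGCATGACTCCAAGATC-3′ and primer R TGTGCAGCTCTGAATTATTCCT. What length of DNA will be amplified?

Scanning the template, TTACATGCATGACTCCAAGATC occurs at positions 3–24; this primer anneals to the bottom strand there with its 3' end pointing downstream.
Reverse complement of the reverse primer: AGGAATAATTCAGAGCTGCACA. This occurs on the top strand at positions 51–72.
The product runs from position 3 to position 72, so its length is 72 − 3 + 1 = 70 bp.

70 bp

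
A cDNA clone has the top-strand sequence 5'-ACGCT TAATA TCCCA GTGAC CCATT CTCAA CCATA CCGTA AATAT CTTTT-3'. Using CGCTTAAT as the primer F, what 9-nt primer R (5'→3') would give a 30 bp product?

5'-GTTGAGAAT-3'

The forward primer binds at positions 2–9, so a 30 bp product ends at position 2 + 30 − 1 = 31.
The reverse primer anneals to the top strand over positions 23–31, i.e. to ATTCTCAAC.
Its sequence written 5'→3' is the reverse complement: GTTGAGAAT.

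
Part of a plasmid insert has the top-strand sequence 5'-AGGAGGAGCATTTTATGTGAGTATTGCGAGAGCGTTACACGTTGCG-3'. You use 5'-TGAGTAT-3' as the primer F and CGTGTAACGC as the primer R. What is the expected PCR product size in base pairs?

24 bp

Forward primer TGAGTAT is found on the top strand at positions 18–24.
Taking the reverse complement of CGTGTAACGC gives GCGTTACACG, found at positions 32–41 on the template; the primer anneals here to the top strand with its 3' end pointing upstream.
Product length = (reverse-primer end) − (forward-primer start) + 1 = 41 − 18 + 1 = 24 bp.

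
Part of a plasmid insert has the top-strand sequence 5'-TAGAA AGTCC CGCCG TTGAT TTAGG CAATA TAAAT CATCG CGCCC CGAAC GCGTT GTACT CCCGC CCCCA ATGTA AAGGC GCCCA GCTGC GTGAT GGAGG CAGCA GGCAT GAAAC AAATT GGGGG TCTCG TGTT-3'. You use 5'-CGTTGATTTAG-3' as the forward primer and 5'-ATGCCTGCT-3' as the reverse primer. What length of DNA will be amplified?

97 bp

Forward primer CGTTGATTTAG is found on the top strand at positions 14–24.
Reverse complement of the reverse primer: AGCAGGCAT. This occurs on the top strand at positions 102–110.
The product runs from position 14 to position 110, so its length is 110 − 14 + 1 = 97 bp.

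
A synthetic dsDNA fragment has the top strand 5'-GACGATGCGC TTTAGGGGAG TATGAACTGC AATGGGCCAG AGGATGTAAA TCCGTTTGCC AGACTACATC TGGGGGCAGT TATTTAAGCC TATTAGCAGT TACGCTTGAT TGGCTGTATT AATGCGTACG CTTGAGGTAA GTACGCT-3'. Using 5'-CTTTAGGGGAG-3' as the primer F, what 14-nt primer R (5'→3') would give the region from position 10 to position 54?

5'-CGGATTTACATCCT-3'

The product's 3' end on the top strand is position 54.
The reverse primer anneals to the top strand over positions 41–54, i.e. to AGGATGTAAATCCG.
Its sequence written 5'→3' is the reverse complement: CGGATTTACATCCT.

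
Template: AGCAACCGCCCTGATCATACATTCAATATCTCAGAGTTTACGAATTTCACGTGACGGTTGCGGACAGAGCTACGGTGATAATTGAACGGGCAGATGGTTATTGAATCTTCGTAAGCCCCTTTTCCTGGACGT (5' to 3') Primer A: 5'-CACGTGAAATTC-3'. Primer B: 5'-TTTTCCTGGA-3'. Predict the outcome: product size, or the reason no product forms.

No product — the primers' 3' ends point away from each other.

Primer A (CACGTGAAATTC) has reverse complement GAATTTCACGTG, which matches the top strand at positions 42–53; primer A anneals to the top strand there with its 3' end pointing upstream toward position 42.
Primer B (TTTTCCTGGA) matches the top strand directly at positions 120–129; it anneals to the bottom strand with its 3' end pointing downstream toward position 129.
The 3' ends diverge (primer A extends toward position 1, primer B toward position 132), so the primers never converge on a shared product.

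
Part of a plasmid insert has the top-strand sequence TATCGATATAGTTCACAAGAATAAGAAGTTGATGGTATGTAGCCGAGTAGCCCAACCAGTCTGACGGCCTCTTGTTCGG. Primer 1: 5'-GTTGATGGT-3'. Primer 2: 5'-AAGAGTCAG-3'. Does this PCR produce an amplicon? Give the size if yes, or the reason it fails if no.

No product — primer 2 has no binding site in the template.

Primer 2 (AAGAGTCAG) does not match the top strand, and its reverse complement CTGACTCTT does not match either.
With no annealing site for primer 2, no amplification occurs.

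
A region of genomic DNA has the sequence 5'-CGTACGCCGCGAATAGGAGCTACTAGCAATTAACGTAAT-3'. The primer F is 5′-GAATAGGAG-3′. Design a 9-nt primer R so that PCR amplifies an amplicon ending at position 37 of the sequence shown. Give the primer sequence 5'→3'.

The forward primer binds at positions 11–19; the product's 3' end on the top strand is position 37.
The reverse primer anneals to the top strand over positions 29–37, i.e. to ATTAACGTA.
Its sequence written 5'→3' is the reverse complement: TACGTTAAT.

5'-TACGTTAAT-3'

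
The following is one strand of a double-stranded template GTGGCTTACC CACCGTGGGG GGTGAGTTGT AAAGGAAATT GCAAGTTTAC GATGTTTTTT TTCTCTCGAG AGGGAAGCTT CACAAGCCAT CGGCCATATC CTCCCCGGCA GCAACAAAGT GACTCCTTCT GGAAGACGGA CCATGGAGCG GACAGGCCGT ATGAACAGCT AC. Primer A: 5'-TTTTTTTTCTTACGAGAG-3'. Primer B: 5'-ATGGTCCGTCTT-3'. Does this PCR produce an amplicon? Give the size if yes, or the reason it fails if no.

No product — primer A has no binding site in the template.

Primer A (TTTTTTTTCTTACGAGAG) does not match the top strand, and its reverse complement CTCTCGTAAGAAAAAAAA does not match either.
With no annealing site for primer A, no amplification occurs.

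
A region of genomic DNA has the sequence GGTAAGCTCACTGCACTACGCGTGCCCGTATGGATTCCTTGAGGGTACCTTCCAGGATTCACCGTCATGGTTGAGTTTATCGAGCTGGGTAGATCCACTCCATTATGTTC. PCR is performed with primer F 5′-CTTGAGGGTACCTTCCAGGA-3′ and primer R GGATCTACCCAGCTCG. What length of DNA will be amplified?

59 bp

Forward primer CTTGAGGGTACCTTCCAGGA is found on the top strand at positions 38–57.
The reverse primer's reverse complement is CGAGCTGGGTAGATCC, which matches the template at positions 81–96.
The product runs from position 38 to position 96, so its length is 96 − 38 + 1 = 59 bp.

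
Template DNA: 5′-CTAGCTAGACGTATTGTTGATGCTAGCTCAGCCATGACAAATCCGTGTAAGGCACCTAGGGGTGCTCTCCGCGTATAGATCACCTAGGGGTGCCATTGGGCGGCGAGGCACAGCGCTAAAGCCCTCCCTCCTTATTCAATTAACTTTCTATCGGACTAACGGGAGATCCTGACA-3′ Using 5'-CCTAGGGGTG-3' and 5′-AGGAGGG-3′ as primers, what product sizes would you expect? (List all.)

The forward primer CCTAGGGGTG matches the top strand at positions 55–64, 83–92.
The reverse primer's reverse complement is CCCTCCT, matching at positions 126–132.
Each forward site pairs with the reverse site to give a product ending at position 132: sizes 78, 50 bp.

78 bp, 50 bp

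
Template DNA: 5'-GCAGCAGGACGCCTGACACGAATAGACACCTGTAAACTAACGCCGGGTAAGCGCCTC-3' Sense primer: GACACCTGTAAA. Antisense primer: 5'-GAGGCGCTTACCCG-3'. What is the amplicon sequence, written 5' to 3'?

5'-GACACCTGTAAACTAACGCCGGGTAAGCGCCTC-3'

Forward primer GACACCTGTAAA is found on the top strand at positions 25–36.
Taking the reverse complement of GAGGCGCTTACCCG gives CGGGTAAGCGCCTC, found at positions 44–57 on the template; the primer anneals here to the top strand with its 3' end pointing upstream.
The product is the template from position 25 through 57 (33 bp).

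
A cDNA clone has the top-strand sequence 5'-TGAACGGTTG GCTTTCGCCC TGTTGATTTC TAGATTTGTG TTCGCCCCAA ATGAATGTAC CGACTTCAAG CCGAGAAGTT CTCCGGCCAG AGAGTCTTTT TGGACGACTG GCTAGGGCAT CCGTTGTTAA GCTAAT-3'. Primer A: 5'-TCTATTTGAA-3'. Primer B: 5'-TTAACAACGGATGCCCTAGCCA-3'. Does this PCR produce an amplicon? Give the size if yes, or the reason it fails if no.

Primer A (TCTATTTGAA) does not match the top strand, and its reverse complement TTCAAATAGA does not match either.
With no annealing site for primer A, no amplification occurs.

No product — primer A has no binding site in the template.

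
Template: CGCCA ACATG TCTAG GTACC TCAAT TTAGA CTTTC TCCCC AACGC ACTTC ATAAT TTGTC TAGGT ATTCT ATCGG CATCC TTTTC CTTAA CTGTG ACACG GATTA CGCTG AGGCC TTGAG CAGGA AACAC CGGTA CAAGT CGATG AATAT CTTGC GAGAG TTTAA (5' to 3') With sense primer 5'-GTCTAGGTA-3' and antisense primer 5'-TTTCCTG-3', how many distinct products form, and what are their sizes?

The forward primer GTCTAGGTA matches the top strand at positions 10–18, 58–66.
The reverse primer's reverse complement is CAGGAAA, matching at positions 121–127.
Each forward site pairs with the reverse site to give a product ending at position 127: sizes 118, 70 bp.

Two products: 118 bp, 70 bp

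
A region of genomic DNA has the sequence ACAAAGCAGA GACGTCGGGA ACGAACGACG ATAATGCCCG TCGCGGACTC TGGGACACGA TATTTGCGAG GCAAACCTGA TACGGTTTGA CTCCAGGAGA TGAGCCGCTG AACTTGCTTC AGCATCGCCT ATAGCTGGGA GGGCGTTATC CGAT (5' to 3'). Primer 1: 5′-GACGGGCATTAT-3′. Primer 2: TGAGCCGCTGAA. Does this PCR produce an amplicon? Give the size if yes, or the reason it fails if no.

No product — the primers' 3' ends point away from each other.

Primer 1 (GACGGGCATTAT) has reverse complement ATAATGCCCGTC, which matches the top strand at positions 31–42; primer 1 anneals to the top strand there with its 3' end pointing upstream toward position 31.
Primer 2 (TGAGCCGCTGAA) matches the top strand directly at positions 101–112; it anneals to the bottom strand with its 3' end pointing downstream toward position 112.
The 3' ends diverge (primer 1 extends toward position 1, primer 2 toward position 154), so the primers never converge on a shared product.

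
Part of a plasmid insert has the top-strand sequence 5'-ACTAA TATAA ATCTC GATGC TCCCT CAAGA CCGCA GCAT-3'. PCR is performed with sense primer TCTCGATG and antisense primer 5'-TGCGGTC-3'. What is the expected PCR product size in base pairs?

24 bp

Forward primer TCTCGATG is found on the top strand at positions 12–19.
The reverse primer's reverse complement is GACCGCA, which matches the template at positions 29–35.
Product length = (reverse-primer end) − (forward-primer start) + 1 = 35 − 12 + 1 = 24 bp.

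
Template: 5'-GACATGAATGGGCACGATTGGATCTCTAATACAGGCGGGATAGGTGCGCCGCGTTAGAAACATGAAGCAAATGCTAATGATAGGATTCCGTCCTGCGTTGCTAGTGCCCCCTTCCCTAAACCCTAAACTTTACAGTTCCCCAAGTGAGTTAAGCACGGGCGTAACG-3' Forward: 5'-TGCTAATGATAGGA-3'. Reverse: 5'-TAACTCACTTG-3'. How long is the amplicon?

80 bp

Scanning the template, TGCTAATGATAGGA occurs at positions 72–85; this primer anneals to the bottom strand there with its 3' end pointing downstream.
The reverse primer's reverse complement is CAAGTGAGTTA, which matches the template at positions 141–151.
The product runs from position 72 to position 151, so its length is 151 − 72 + 1 = 80 bp.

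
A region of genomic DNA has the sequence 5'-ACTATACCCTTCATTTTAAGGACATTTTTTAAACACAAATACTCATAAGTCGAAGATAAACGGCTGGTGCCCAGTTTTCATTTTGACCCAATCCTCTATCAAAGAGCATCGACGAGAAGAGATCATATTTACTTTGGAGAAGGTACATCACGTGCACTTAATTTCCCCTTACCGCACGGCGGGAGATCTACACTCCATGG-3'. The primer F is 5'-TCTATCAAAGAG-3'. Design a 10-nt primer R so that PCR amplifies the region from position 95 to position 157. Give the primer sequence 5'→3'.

5'-GTGCACGTGA-3'

The product's 3' end on the top strand is position 157.
The reverse primer anneals to the top strand over positions 148–157, i.e. to TCACGTGCAC.
Its sequence written 5'→3' is the reverse complement: GTGCACGTGA.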